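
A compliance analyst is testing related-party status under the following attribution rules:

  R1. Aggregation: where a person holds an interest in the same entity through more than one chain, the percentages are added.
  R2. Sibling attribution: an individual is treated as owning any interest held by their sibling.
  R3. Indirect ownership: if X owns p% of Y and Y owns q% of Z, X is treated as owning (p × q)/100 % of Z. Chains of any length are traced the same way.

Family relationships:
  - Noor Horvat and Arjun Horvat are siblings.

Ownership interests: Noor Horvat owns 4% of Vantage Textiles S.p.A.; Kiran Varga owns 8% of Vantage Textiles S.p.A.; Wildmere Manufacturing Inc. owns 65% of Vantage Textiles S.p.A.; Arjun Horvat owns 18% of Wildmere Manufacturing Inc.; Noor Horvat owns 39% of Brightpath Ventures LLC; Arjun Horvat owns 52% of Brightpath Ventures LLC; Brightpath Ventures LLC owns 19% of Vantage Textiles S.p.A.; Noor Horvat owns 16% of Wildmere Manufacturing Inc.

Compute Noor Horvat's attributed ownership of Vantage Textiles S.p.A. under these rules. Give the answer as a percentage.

43.39%

By sibling attribution (R2), Noor Horvat is treated as also owning Arjun Horvat's interest in Brightpath Ventures LLC, giving 39% + 52% = 91%.
By sibling attribution (R2), Noor Horvat is treated as also owning Arjun Horvat's interest in Wildmere Manufacturing Inc, giving 16% + 18% = 34%.
Chain via Brightpath Ventures LLC (R3): 91% × 19% = 17.29% of Vantage Textiles S.p.A.
Chain via Wildmere Manufacturing Inc. (R3): 34% × 65% = 22.1% of Vantage Textiles S.p.A.
Direct interest in Vantage Textiles S.p.A: 4%.
Aggregating (R1): 17.29% + 22.1% + 4% = 43.39%.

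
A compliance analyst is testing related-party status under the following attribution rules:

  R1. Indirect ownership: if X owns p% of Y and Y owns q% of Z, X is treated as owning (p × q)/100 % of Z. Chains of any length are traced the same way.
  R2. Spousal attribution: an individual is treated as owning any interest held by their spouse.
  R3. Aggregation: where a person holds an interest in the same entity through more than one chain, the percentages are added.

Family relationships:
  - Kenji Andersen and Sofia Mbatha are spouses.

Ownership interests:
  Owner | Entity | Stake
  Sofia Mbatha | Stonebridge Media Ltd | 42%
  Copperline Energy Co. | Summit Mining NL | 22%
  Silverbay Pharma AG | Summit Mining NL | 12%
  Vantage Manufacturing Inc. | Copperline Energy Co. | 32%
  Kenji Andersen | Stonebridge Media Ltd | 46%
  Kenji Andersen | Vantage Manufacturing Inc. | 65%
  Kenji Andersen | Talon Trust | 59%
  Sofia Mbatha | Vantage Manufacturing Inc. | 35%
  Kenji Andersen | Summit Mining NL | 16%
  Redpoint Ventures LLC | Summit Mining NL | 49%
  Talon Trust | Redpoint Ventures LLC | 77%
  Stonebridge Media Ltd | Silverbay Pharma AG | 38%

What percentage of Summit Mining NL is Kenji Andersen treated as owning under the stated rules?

By spousal attribution (R2), Kenji Andersen is treated as also owning Sofia Mbatha's interest in Stonebridge Media Ltd, giving 46% + 42% = 88%.
By spousal attribution (R2), Kenji Andersen is treated as also owning Sofia Mbatha's interest in Vantage Manufacturing Inc, giving 65% + 35% = 100%.
Chain via Stonebridge Media Ltd → Silverbay Pharma AG (R1): 88% × 38% × 12% = 4.0128% of Summit Mining NL.
Chain via Talon Trust → Redpoint Ventures LLC (R1): 59% × 77% × 49% = 22.2607% of Summit Mining NL.
Chain via Vantage Manufacturing Inc. → Copperline Energy Co. (R1): 100% × 32% × 22% = 7.04% of Summit Mining NL.
Direct interest in Summit Mining NL: 16%.
Aggregating (R3): 4.0128% + 22.2607% + 7.04% + 16% = 49.3135%.

49.3135%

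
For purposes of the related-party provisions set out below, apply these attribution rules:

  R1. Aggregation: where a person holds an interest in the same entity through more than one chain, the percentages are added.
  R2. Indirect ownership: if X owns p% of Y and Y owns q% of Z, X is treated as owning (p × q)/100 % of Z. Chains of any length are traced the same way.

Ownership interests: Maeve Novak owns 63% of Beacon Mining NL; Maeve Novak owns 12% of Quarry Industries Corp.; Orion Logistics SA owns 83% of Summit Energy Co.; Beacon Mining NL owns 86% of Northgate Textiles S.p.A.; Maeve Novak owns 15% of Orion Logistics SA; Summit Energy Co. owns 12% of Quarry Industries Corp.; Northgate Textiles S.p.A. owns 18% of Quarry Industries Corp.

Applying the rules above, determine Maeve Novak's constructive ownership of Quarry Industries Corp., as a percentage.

Chain via Beacon Mining NL → Northgate Textiles S.p.A. (R2): 63% × 86% × 18% = 9.7524% of Quarry Industries Corp.
Chain via Orion Logistics SA → Summit Energy Co. (R2): 15% × 83% × 12% = 1.494% of Quarry Industries Corp.
Direct interest in Quarry Industries Corp: 12%.
Aggregating (R1): 9.7524% + 1.494% + 12% = 23.2464%.

23.2464%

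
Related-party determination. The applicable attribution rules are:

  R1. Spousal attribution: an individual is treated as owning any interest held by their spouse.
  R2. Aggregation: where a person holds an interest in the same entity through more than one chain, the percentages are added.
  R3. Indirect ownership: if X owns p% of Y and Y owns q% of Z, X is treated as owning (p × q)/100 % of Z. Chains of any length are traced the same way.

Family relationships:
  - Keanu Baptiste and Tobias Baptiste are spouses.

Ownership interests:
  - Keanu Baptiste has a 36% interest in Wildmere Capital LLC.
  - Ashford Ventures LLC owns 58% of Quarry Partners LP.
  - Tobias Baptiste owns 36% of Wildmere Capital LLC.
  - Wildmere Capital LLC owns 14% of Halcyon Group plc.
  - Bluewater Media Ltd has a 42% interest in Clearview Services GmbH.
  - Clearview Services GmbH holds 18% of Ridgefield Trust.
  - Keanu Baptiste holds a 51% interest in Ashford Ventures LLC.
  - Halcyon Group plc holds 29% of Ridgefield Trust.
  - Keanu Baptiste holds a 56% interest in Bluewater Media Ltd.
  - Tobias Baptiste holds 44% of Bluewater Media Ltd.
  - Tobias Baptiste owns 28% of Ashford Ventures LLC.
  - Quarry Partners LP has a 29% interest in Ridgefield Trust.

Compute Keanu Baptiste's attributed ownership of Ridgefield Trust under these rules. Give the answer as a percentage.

23.771%

By spousal attribution (R1), Keanu Baptiste is treated as also owning Tobias Baptiste's interest in Bluewater Media Ltd, giving 56% + 44% = 100%.
By spousal attribution (R1), Keanu Baptiste is treated as also owning Tobias Baptiste's interest in Wildmere Capital LLC, giving 36% + 36% = 72%.
By spousal attribution (R1), Keanu Baptiste is treated as also owning Tobias Baptiste's interest in Ashford Ventures LLC, giving 51% + 28% = 79%.
Chain via Bluewater Media Ltd → Clearview Services GmbH (R3): 100% × 42% × 18% = 7.56% of Ridgefield Trust.
Chain via Wildmere Capital LLC → Halcyon Group plc (R3): 72% × 14% × 29% = 2.9232% of Ridgefield Trust.
Chain via Ashford Ventures LLC → Quarry Partners LP (R3): 79% × 58% × 29% = 13.2878% of Ridgefield Trust.
Aggregating (R2): 7.56% + 2.9232% + 13.2878% = 23.771%.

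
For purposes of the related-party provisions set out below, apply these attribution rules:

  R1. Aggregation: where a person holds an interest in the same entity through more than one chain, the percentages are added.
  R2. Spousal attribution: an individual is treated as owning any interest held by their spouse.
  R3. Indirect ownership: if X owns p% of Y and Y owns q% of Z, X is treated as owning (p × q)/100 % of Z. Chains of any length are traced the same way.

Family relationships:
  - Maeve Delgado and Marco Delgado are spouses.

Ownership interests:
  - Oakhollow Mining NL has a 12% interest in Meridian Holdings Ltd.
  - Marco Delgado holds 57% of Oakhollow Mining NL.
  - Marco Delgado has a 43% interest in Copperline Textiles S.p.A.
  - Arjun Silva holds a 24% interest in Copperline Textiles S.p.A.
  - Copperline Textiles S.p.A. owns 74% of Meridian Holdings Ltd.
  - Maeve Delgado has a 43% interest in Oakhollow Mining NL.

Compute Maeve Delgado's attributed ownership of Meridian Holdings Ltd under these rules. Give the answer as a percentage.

43.82%

By spousal attribution (R2), Maeve Delgado is treated as also owning Marco Delgado's interest in Oakhollow Mining NL, giving 43% + 57% = 100%.
By spousal attribution (R2), Maeve Delgado is treated as owning Marco Delgado's 43% interest in Copperline Textiles S.p.A.
Chain via Oakhollow Mining NL (R3): 100% × 12% = 12% of Meridian Holdings Ltd.
Chain via Copperline Textiles S.p.A. (R3): 43% × 74% = 31.82% of Meridian Holdings Ltd.
Aggregating (R1): 12% + 31.82% = 43.82%.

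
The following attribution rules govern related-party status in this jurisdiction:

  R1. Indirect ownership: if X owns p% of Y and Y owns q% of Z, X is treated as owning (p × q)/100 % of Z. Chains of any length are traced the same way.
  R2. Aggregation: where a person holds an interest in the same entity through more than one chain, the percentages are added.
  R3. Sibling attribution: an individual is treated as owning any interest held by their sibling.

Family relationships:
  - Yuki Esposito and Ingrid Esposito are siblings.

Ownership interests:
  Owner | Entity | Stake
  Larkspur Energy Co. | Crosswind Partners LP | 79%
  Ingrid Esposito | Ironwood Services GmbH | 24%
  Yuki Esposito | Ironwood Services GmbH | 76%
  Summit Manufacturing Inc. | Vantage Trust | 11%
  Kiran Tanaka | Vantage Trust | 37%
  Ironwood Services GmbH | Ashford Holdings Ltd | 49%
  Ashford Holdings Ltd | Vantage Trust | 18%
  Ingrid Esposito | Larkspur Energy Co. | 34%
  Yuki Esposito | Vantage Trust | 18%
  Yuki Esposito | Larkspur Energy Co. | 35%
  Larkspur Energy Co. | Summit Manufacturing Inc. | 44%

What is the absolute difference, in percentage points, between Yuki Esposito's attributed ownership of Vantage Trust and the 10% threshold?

20.1596

By sibling attribution (R3), Yuki Esposito is treated as also owning Ingrid Esposito's interest in Ironwood Services GmbH, giving 76% + 24% = 100%.
By sibling attribution (R3), Yuki Esposito is treated as also owning Ingrid Esposito's interest in Larkspur Energy Co, giving 35% + 34% = 69%.
Chain via Ironwood Services GmbH → Ashford Holdings Ltd (R1): 100% × 49% × 18% = 8.82% of Vantage Trust.
Chain via Larkspur Energy Co. → Summit Manufacturing Inc. (R1): 69% × 44% × 11% = 3.3396% of Vantage Trust.
Direct interest in Vantage Trust: 18%.
Aggregating (R2): 8.82% + 3.3396% + 18% = 30.1596%.
30.1596% exceeds the 10% threshold by 20.1596 percentage points.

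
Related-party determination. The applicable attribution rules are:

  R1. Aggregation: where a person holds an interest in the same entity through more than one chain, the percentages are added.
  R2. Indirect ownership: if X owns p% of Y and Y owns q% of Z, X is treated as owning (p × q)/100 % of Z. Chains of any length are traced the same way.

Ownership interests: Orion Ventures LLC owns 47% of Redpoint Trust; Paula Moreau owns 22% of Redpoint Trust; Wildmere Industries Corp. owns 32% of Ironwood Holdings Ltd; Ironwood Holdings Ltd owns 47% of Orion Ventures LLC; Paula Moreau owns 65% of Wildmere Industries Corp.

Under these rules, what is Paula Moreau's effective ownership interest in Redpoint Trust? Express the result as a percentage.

26.59472%

Chain via Wildmere Industries Corp. → Ironwood Holdings Ltd → Orion Ventures LLC (R2): 65% × 32% × 47% × 47% = 4.59472% of Redpoint Trust.
Direct interest in Redpoint Trust: 22%.
Aggregating (R1): 4.59472% + 22% = 26.59472%.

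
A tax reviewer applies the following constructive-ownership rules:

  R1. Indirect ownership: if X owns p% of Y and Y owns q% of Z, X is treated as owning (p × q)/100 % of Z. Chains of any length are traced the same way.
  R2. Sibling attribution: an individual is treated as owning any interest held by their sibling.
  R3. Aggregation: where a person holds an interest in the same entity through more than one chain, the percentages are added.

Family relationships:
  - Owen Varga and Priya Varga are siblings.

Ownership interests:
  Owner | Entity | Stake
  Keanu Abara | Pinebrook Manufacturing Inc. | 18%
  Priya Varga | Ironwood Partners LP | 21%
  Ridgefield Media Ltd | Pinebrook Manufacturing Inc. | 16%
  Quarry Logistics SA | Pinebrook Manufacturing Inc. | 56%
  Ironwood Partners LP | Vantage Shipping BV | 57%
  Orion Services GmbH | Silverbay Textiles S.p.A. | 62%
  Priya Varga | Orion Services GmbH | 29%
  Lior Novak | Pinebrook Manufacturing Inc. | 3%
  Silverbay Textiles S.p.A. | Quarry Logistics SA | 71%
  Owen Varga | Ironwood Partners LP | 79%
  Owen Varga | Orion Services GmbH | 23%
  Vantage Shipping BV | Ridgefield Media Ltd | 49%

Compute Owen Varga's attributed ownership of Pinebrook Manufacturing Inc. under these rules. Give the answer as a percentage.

17.287424%

By sibling attribution (R2), Owen Varga is treated as also owning Priya Varga's interest in Ironwood Partners LP, giving 79% + 21% = 100%.
By sibling attribution (R2), Owen Varga is treated as also owning Priya Varga's interest in Orion Services GmbH, giving 23% + 29% = 52%.
Chain via Ironwood Partners LP → Vantage Shipping BV → Ridgefield Media Ltd (R1): 100% × 57% × 49% × 16% = 4.4688% of Pinebrook Manufacturing Inc.
Chain via Orion Services GmbH → Silverbay Textiles S.p.A. → Quarry Logistics SA (R1): 52% × 62% × 71% × 56% = 12.818624% of Pinebrook Manufacturing Inc.
Aggregating (R3): 4.4688% + 12.818624% = 17.287424%.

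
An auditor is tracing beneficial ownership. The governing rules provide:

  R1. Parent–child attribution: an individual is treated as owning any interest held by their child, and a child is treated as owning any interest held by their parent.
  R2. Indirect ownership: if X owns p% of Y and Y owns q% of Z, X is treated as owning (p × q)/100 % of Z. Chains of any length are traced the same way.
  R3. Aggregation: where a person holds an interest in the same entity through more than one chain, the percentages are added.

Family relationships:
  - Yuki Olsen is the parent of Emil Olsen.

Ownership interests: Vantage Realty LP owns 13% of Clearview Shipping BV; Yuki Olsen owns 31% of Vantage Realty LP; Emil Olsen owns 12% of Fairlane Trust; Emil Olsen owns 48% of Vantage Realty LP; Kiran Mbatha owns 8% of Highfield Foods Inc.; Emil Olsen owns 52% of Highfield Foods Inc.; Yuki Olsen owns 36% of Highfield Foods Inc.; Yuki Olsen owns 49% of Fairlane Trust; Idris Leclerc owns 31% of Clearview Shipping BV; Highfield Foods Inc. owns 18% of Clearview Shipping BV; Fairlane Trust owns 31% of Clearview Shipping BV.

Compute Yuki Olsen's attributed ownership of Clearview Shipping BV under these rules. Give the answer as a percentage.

By parent–child attribution (R1), Yuki Olsen is treated as also owning Emil Olsen's interest in Highfield Foods Inc, giving 36% + 52% = 88%.
By parent–child attribution (R1), Yuki Olsen is treated as also owning Emil Olsen's interest in Fairlane Trust, giving 49% + 12% = 61%.
By parent–child attribution (R1), Yuki Olsen is treated as also owning Emil Olsen's interest in Vantage Realty LP, giving 31% + 48% = 79%.
Chain via Highfield Foods Inc. (R2): 88% × 18% = 15.84% of Clearview Shipping BV.
Chain via Fairlane Trust (R2): 61% × 31% = 18.91% of Clearview Shipping BV.
Chain via Vantage Realty LP (R2): 79% × 13% = 10.27% of Clearview Shipping BV.
Aggregating (R3): 15.84% + 18.91% + 10.27% = 45.02%.

45.02%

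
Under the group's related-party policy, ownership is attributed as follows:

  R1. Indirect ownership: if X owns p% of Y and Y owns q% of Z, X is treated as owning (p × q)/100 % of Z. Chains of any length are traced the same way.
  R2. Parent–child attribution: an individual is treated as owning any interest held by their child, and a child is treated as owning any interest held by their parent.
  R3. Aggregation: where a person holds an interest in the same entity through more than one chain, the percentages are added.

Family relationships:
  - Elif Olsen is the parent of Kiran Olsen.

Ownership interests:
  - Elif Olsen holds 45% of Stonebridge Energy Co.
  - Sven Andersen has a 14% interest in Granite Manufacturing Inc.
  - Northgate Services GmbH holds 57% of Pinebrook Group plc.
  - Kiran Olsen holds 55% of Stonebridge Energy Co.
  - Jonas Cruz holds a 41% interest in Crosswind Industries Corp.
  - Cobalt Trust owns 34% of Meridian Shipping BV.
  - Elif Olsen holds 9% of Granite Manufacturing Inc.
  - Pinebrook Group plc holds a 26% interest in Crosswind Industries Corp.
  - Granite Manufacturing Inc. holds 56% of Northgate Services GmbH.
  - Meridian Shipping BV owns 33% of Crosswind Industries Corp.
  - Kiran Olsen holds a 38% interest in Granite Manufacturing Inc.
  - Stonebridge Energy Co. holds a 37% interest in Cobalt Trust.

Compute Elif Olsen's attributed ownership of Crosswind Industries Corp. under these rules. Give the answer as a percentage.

8.052024%

By parent–child attribution (R2), Elif Olsen is treated as also owning Kiran Olsen's interest in Stonebridge Energy Co, giving 45% + 55% = 100%.
By parent–child attribution (R2), Elif Olsen is treated as also owning Kiran Olsen's interest in Granite Manufacturing Inc, giving 9% + 38% = 47%.
Chain via Stonebridge Energy Co. → Cobalt Trust → Meridian Shipping BV (R1): 100% × 37% × 34% × 33% = 4.1514% of Crosswind Industries Corp.
Chain via Granite Manufacturing Inc. → Northgate Services GmbH → Pinebrook Group plc (R1): 47% × 56% × 57% × 26% = 3.900624% of Crosswind Industries Corp.
Aggregating (R3): 4.1514% + 3.900624% = 8.052024%.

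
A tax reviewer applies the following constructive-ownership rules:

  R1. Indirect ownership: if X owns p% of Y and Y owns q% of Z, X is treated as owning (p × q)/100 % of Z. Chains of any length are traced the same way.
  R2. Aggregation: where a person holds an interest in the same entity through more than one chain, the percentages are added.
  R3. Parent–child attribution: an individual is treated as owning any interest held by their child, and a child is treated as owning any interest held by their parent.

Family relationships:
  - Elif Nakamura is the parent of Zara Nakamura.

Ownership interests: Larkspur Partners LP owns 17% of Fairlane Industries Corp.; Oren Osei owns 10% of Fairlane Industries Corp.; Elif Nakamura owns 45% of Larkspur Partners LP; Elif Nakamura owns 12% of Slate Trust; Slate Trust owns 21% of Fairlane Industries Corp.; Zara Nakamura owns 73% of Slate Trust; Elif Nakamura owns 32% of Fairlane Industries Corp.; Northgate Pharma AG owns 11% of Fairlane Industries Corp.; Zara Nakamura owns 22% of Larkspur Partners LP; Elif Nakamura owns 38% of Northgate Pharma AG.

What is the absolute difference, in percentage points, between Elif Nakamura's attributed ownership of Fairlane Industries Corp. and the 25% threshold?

40.42

By parent–child attribution (R3), Elif Nakamura is treated as also owning Zara Nakamura's interest in Larkspur Partners LP, giving 45% + 22% = 67%.
By parent–child attribution (R3), Elif Nakamura is treated as also owning Zara Nakamura's interest in Slate Trust, giving 12% + 73% = 85%.
Chain via Northgate Pharma AG (R1): 38% × 11% = 4.18% of Fairlane Industries Corp.
Chain via Larkspur Partners LP (R1): 67% × 17% = 11.39% of Fairlane Industries Corp.
Chain via Slate Trust (R1): 85% × 21% = 17.85% of Fairlane Industries Corp.
Direct interest in Fairlane Industries Corp: 32%.
Aggregating (R2): 4.18% + 11.39% + 17.85% + 32% = 65.42%.
65.42% exceeds the 25% threshold by 40.42 percentage points.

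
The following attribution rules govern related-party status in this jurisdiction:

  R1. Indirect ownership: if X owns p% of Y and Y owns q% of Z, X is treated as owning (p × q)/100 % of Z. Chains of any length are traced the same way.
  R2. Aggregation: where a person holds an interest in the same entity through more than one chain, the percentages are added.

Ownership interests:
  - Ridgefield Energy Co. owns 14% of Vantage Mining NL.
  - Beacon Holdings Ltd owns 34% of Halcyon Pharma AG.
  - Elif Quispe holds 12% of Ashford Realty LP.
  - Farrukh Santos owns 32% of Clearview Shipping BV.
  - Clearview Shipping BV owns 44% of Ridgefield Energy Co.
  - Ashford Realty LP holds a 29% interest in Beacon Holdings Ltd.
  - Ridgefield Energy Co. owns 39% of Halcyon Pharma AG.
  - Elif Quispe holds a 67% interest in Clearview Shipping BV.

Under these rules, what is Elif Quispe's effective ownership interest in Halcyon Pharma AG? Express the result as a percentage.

12.6804%

Chain via Ashford Realty LP → Beacon Holdings Ltd (R1): 12% × 29% × 34% = 1.1832% of Halcyon Pharma AG.
Chain via Clearview Shipping BV → Ridgefield Energy Co. (R1): 67% × 44% × 39% = 11.4972% of Halcyon Pharma AG.
Aggregating (R2): 1.1832% + 11.4972% = 12.6804%.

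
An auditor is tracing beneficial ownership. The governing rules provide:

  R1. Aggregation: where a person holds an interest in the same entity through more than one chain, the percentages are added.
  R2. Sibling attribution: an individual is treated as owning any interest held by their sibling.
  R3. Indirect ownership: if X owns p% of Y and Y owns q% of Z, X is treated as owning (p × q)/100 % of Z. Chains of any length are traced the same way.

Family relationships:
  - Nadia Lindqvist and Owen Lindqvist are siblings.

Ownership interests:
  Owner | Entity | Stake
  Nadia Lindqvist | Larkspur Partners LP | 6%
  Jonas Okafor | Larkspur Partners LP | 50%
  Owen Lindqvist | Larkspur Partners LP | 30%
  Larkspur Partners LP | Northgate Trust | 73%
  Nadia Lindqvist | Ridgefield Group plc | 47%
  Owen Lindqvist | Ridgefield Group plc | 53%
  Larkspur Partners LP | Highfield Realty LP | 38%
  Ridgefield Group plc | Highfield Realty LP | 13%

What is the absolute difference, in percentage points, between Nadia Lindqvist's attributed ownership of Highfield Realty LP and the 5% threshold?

By sibling attribution (R2), Nadia Lindqvist is treated as also owning Owen Lindqvist's interest in Larkspur Partners LP, giving 6% + 30% = 36%.
By sibling attribution (R2), Nadia Lindqvist is treated as also owning Owen Lindqvist's interest in Ridgefield Group plc, giving 47% + 53% = 100%.
Chain via Larkspur Partners LP (R3): 36% × 38% = 13.68% of Highfield Realty LP.
Chain via Ridgefield Group plc (R3): 100% × 13% = 13% of Highfield Realty LP.
Aggregating (R1): 13.68% + 13% = 26.68%.
26.68% exceeds the 5% threshold by 21.68 percentage points.

21.68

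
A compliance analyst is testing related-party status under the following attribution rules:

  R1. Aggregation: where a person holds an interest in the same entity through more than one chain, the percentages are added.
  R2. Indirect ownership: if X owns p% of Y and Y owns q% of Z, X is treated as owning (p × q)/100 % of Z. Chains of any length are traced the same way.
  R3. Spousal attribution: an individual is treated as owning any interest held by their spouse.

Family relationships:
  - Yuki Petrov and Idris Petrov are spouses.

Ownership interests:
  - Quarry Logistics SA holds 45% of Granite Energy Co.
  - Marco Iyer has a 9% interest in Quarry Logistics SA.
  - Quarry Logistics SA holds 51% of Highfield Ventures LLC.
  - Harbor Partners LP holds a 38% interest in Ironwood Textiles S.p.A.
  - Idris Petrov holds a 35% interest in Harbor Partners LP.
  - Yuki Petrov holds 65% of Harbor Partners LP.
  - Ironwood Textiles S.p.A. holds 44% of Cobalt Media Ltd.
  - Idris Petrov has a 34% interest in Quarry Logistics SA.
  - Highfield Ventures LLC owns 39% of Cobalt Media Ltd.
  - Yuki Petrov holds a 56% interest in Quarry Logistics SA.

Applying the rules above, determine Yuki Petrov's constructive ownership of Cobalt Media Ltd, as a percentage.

By spousal attribution (R3), Yuki Petrov is treated as also owning Idris Petrov's interest in Harbor Partners LP, giving 65% + 35% = 100%.
By spousal attribution (R3), Yuki Petrov is treated as also owning Idris Petrov's interest in Quarry Logistics SA, giving 56% + 34% = 90%.
Chain via Harbor Partners LP → Ironwood Textiles S.p.A. (R2): 100% × 38% × 44% = 16.72% of Cobalt Media Ltd.
Chain via Quarry Logistics SA → Highfield Ventures LLC (R2): 90% × 51% × 39% = 17.901% of Cobalt Media Ltd.
Aggregating (R1): 16.72% + 17.901% = 34.621%.

34.621%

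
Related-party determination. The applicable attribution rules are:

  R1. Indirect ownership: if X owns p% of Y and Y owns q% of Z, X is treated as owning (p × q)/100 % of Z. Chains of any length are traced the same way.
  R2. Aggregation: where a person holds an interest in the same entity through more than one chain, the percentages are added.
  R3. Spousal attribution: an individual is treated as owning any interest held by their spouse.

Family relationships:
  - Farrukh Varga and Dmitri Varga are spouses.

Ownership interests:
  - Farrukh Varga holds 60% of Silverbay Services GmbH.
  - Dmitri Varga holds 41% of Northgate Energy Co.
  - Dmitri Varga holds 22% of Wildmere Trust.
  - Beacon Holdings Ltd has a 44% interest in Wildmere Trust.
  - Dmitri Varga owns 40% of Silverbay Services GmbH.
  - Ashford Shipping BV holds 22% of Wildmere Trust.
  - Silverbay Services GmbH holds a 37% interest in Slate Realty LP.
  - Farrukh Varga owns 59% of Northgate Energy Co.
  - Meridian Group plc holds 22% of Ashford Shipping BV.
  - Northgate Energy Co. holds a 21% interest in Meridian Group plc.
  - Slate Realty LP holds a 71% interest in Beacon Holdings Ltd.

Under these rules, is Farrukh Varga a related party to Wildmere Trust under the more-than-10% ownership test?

Yes

By spousal attribution (R3), Farrukh Varga is treated as also owning Dmitri Varga's interest in Northgate Energy Co, giving 59% + 41% = 100%.
By spousal attribution (R3), Farrukh Varga is treated as also owning Dmitri Varga's interest in Silverbay Services GmbH, giving 60% + 40% = 100%.
By spousal attribution (R3), Farrukh Varga is treated as owning Dmitri Varga's 22% interest in Wildmere Trust.
Chain via Northgate Energy Co. → Meridian Group plc → Ashford Shipping BV (R1): 100% × 21% × 22% × 22% = 1.0164% of Wildmere Trust.
Chain via Silverbay Services GmbH → Slate Realty LP → Beacon Holdings Ltd (R1): 100% × 37% × 71% × 44% = 11.5588% of Wildmere Trust.
Direct interest in Wildmere Trust: 22%.
Aggregating (R2): 1.0164% + 11.5588% + 22% = 34.5752%.
34.5752% exceeds the 10% threshold, so Farrukh is a related party to Wildmere Trust.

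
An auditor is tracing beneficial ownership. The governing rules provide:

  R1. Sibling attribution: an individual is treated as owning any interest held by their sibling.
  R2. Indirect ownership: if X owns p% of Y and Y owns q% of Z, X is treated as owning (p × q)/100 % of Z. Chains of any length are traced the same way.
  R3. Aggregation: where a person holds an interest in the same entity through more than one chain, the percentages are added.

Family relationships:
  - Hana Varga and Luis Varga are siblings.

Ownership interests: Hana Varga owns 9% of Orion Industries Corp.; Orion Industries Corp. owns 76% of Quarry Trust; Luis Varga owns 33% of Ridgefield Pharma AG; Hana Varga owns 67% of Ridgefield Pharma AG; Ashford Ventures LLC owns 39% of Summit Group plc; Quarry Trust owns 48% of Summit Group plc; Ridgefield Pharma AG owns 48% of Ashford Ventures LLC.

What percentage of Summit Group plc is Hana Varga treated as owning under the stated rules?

22.0032%

By sibling attribution (R1), Hana Varga is treated as also owning Luis Varga's interest in Ridgefield Pharma AG, giving 67% + 33% = 100%.
Chain via Ridgefield Pharma AG → Ashford Ventures LLC (R2): 100% × 48% × 39% = 18.72% of Summit Group plc.
Chain via Orion Industries Corp. → Quarry Trust (R2): 9% × 76% × 48% = 3.2832% of Summit Group plc.
Aggregating (R3): 18.72% + 3.2832% = 22.0032%.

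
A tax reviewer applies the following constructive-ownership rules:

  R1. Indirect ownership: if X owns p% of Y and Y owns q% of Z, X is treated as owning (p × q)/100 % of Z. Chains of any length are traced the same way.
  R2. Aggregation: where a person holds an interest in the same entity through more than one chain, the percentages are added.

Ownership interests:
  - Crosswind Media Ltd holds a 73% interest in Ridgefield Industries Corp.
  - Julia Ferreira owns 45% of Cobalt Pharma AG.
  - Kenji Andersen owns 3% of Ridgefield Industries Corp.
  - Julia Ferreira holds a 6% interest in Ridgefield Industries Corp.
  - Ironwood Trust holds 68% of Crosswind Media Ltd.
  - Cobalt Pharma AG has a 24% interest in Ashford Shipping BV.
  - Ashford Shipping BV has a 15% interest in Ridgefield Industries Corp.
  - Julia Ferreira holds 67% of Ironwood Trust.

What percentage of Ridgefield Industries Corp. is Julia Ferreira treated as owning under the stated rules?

Chain via Ironwood Trust → Crosswind Media Ltd (R1): 67% × 68% × 73% = 33.2588% of Ridgefield Industries Corp.
Chain via Cobalt Pharma AG → Ashford Shipping BV (R1): 45% × 24% × 15% = 1.62% of Ridgefield Industries Corp.
Direct interest in Ridgefield Industries Corp: 6%.
Aggregating (R2): 33.2588% + 1.62% + 6% = 40.8788%.

40.8788%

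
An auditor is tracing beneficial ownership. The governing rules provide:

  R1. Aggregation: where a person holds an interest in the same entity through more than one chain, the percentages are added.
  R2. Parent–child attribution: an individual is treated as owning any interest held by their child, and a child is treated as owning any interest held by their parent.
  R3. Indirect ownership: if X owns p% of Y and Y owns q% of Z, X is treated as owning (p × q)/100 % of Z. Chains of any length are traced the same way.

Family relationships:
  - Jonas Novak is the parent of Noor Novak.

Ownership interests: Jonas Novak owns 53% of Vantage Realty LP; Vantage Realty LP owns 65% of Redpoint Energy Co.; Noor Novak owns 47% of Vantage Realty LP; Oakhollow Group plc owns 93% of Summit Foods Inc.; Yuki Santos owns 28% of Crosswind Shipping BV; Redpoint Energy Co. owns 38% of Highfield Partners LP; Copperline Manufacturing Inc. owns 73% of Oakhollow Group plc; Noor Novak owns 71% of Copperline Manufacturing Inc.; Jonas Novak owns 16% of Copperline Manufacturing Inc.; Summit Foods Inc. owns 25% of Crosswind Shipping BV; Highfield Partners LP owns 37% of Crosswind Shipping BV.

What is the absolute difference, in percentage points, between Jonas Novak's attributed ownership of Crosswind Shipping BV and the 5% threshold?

18.905075

By parent–child attribution (R2), Jonas Novak is treated as also owning Noor Novak's interest in Copperline Manufacturing Inc, giving 16% + 71% = 87%.
By parent–child attribution (R2), Jonas Novak is treated as also owning Noor Novak's interest in Vantage Realty LP, giving 53% + 47% = 100%.
Chain via Copperline Manufacturing Inc. → Oakhollow Group plc → Summit Foods Inc. (R3): 87% × 73% × 93% × 25% = 14.766075% of Crosswind Shipping BV.
Chain via Vantage Realty LP → Redpoint Energy Co. → Highfield Partners LP (R3): 100% × 65% × 38% × 37% = 9.139% of Crosswind Shipping BV.
Aggregating (R1): 14.766075% + 9.139% = 23.905075%.
23.905075% exceeds the 5% threshold by 18.905075 percentage points.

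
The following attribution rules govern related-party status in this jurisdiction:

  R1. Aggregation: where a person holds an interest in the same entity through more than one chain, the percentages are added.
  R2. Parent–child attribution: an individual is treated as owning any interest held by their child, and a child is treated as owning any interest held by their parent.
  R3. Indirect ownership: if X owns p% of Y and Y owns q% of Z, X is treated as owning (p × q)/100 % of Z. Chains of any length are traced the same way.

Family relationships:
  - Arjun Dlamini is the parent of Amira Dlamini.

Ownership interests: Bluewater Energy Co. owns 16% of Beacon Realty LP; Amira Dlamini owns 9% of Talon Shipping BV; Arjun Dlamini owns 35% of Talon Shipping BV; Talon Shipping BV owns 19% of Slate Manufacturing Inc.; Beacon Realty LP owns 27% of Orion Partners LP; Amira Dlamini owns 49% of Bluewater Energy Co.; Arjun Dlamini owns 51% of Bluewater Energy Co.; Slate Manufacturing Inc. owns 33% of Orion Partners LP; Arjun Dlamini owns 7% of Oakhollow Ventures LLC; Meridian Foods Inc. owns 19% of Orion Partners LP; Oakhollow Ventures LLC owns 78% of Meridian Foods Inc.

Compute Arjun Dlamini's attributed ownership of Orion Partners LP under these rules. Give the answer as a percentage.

8.1162%

By parent–child attribution (R2), Arjun Dlamini is treated as also owning Amira Dlamini's interest in Talon Shipping BV, giving 35% + 9% = 44%.
By parent–child attribution (R2), Arjun Dlamini is treated as also owning Amira Dlamini's interest in Bluewater Energy Co, giving 51% + 49% = 100%.
Chain via Talon Shipping BV → Slate Manufacturing Inc. (R3): 44% × 19% × 33% = 2.7588% of Orion Partners LP.
Chain via Bluewater Energy Co. → Beacon Realty LP (R3): 100% × 16% × 27% = 4.32% of Orion Partners LP.
Chain via Oakhollow Ventures LLC → Meridian Foods Inc. (R3): 7% × 78% × 19% = 1.0374% of Orion Partners LP.
Aggregating (R1): 2.7588% + 4.32% + 1.0374% = 8.1162%.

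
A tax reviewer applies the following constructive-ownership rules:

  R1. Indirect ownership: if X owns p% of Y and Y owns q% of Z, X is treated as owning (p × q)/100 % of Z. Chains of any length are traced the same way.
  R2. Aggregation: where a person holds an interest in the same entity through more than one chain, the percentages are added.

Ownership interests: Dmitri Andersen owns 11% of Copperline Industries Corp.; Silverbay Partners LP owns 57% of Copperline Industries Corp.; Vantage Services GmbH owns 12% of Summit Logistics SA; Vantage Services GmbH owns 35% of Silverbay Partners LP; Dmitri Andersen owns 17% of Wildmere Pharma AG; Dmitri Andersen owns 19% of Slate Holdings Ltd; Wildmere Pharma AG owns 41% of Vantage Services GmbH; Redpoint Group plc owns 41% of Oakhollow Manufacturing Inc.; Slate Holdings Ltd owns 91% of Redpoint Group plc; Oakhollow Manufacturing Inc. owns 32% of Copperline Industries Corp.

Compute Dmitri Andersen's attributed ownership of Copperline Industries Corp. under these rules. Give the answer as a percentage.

Chain via Slate Holdings Ltd → Redpoint Group plc → Oakhollow Manufacturing Inc. (R1): 19% × 91% × 41% × 32% = 2.268448% of Copperline Industries Corp.
Chain via Wildmere Pharma AG → Vantage Services GmbH → Silverbay Partners LP (R1): 17% × 41% × 35% × 57% = 1.390515% of Copperline Industries Corp.
Direct interest in Copperline Industries Corp: 11%.
Aggregating (R2): 2.268448% + 1.390515% + 11% = 14.658963%.

14.658963%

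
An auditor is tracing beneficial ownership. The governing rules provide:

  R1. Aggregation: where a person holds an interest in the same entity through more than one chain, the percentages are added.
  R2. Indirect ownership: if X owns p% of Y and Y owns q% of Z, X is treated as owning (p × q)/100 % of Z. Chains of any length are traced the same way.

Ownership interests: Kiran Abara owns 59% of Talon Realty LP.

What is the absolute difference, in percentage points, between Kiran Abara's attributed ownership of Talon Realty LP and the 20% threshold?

39

Direct interest in Talon Realty LP: 59%.
59% exceeds the 20% threshold by 39 percentage points.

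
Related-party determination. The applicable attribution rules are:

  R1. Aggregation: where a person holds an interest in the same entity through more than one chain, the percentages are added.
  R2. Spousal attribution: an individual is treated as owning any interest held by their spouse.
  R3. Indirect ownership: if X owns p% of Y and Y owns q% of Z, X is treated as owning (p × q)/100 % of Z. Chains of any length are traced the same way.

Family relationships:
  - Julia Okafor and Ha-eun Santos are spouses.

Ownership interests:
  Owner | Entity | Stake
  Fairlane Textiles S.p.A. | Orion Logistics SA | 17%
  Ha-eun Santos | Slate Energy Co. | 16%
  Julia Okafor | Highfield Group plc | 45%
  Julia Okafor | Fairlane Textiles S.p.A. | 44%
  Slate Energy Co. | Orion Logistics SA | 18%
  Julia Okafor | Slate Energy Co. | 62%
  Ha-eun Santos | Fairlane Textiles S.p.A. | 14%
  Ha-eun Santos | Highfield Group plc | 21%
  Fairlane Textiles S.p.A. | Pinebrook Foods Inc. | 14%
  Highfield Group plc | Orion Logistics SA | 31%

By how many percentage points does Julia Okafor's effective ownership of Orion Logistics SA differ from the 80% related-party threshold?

By spousal attribution (R2), Julia Okafor is treated as also owning Ha-eun Santos's interest in Fairlane Textiles S.p.A, giving 44% + 14% = 58%.
By spousal attribution (R2), Julia Okafor is treated as also owning Ha-eun Santos's interest in Slate Energy Co, giving 62% + 16% = 78%.
By spousal attribution (R2), Julia Okafor is treated as also owning Ha-eun Santos's interest in Highfield Group plc, giving 45% + 21% = 66%.
Chain via Fairlane Textiles S.p.A. (R3): 58% × 17% = 9.86% of Orion Logistics SA.
Chain via Slate Energy Co. (R3): 78% × 18% = 14.04% of Orion Logistics SA.
Chain via Highfield Group plc (R3): 66% × 31% = 20.46% of Orion Logistics SA.
Aggregating (R1): 9.86% + 14.04% + 20.46% = 44.36%.
44.36% falls short of the 80% threshold by 35.64 percentage points.

35.64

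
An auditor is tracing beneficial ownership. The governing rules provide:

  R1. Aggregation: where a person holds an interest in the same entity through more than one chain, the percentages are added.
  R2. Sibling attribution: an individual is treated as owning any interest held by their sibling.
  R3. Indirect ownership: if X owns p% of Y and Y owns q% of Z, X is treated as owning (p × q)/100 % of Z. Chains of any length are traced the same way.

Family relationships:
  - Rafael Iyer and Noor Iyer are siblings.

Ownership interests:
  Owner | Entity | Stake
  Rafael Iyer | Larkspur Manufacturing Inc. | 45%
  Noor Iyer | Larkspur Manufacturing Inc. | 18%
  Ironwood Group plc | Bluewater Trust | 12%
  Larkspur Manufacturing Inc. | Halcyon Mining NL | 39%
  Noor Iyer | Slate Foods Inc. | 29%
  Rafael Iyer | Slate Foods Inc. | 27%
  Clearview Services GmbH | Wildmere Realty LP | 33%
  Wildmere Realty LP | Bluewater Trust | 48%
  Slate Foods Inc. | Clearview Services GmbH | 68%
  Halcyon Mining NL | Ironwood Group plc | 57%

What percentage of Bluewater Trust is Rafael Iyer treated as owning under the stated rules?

By sibling attribution (R2), Rafael Iyer is treated as also owning Noor Iyer's interest in Larkspur Manufacturing Inc, giving 45% + 18% = 63%.
By sibling attribution (R2), Rafael Iyer is treated as also owning Noor Iyer's interest in Slate Foods Inc, giving 27% + 29% = 56%.
Chain via Larkspur Manufacturing Inc. → Halcyon Mining NL → Ironwood Group plc (R3): 63% × 39% × 57% × 12% = 1.680588% of Bluewater Trust.
Chain via Slate Foods Inc. → Clearview Services GmbH → Wildmere Realty LP (R3): 56% × 68% × 33% × 48% = 6.031872% of Bluewater Trust.
Aggregating (R1): 1.680588% + 6.031872% = 7.71246%.

7.71246%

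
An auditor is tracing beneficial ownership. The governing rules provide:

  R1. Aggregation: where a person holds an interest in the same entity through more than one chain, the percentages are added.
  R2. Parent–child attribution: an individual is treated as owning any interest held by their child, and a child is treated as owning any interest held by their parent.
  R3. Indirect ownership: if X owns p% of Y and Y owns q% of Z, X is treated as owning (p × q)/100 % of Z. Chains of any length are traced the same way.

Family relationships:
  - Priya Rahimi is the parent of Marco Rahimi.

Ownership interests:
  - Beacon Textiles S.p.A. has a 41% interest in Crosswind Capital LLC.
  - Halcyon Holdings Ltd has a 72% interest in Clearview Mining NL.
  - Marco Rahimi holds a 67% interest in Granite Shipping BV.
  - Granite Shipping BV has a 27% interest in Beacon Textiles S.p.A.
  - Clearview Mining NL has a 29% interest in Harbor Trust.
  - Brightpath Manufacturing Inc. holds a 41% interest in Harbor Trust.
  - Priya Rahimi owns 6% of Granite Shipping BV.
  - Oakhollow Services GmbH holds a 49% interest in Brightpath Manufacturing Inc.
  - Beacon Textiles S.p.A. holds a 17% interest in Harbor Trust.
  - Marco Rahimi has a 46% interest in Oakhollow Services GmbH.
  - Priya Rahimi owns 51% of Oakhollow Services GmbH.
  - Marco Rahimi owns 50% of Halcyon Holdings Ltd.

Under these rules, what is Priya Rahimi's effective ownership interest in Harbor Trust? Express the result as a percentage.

By parent–child attribution (R2), Priya Rahimi is treated as also owning Marco Rahimi's interest in Oakhollow Services GmbH, giving 51% + 46% = 97%.
By parent–child attribution (R2), Priya Rahimi is treated as also owning Marco Rahimi's interest in Granite Shipping BV, giving 6% + 67% = 73%.
By parent–child attribution (R2), Priya Rahimi is treated as owning Marco Rahimi's 50% interest in Halcyon Holdings Ltd.
Chain via Oakhollow Services GmbH → Brightpath Manufacturing Inc. (R3): 97% × 49% × 41% = 19.4873% of Harbor Trust.
Chain via Granite Shipping BV → Beacon Textiles S.p.A. (R3): 73% × 27% × 17% = 3.3507% of Harbor Trust.
Chain via Halcyon Holdings Ltd → Clearview Mining NL (R3): 50% × 72% × 29% = 10.44% of Harbor Trust.
Aggregating (R1): 19.4873% + 3.3507% + 10.44% = 33.278%.

33.278%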